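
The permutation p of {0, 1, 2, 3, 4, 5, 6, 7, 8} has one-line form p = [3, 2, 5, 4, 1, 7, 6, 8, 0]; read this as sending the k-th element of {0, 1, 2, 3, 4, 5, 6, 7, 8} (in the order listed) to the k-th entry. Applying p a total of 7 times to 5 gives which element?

Tracing 5 → 7 → … returns to 5 after 8 steps, so 5 lies in an 8-cycle (0, 3, 4, 1, 2, 5, 7, 8).
Advancing 7 steps from 5: 5 → 7 → 8 → 0 → 3 → 4 → 1 → 2.

2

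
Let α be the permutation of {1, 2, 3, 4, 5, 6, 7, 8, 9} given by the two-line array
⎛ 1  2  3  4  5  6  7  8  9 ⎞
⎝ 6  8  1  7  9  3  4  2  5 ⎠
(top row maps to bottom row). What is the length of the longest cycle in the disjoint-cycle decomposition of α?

Decomposing into disjoint cycles gives (1 6 3)(2 8)(4 7)(5 9); the longest has length 3.

3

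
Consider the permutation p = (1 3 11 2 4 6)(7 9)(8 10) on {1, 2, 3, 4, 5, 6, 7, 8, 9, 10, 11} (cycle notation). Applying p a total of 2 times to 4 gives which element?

1

4 lies in the 6-cycle (1 3 11 2 4 6).
Stepping 2 places around the cycle: 4 → 6 → 1.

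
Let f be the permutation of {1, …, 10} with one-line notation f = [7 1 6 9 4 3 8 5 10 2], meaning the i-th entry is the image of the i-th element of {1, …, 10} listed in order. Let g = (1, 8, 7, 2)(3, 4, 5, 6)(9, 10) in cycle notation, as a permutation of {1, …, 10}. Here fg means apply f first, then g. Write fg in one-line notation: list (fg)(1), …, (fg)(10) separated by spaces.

2 8 3 10 5 4 7 6 9 1

(fg)(x) = g(f(x)). Computing each image: g(f(1)) = g(7) = 2, g(f(2)) = g(1) = 8, g(f(3)) = g(6) = 3, g(f(4)) = g(9) = 10, g(f(5)) = g(4) = 5, g(f(6)) = g(3) = 4, g(f(7)) = g(8) = 7, g(f(8)) = g(5) = 6, g(f(9)) = g(10) = 9, g(f(10)) = g(2) = 1.
Hence fg = [2 8 3 10 5 4 7 6 9 1].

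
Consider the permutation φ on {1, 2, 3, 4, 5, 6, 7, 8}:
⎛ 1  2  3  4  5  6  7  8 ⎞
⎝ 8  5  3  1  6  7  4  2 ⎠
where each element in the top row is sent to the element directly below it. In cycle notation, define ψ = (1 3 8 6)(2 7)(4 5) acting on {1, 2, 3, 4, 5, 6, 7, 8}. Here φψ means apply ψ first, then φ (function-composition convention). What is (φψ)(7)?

First apply ψ: ψ(7) = 2, then φ(2) = 5. Thus (φψ)(7) = 5.

5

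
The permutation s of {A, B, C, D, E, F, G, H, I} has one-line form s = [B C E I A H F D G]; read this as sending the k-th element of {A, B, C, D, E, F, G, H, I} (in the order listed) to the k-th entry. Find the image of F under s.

F is element number 6 of the domain, and entry number 6 of the one-line form is H, so s(F) = H.

H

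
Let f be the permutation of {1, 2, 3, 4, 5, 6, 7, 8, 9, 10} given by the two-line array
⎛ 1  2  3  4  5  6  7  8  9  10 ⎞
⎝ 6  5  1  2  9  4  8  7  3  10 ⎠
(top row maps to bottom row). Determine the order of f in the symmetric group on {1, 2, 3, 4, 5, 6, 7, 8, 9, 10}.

Decomposing into disjoint cycles gives cycle lengths 7, 2, 1.
The order is lcm(7, 2) = 14.

14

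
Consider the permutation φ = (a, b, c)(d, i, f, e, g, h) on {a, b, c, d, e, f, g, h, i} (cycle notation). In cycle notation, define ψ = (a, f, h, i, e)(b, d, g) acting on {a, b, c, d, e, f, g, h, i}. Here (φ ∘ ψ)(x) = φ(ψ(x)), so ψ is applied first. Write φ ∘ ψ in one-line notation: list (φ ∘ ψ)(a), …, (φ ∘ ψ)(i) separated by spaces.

Chase each element through ψ then φ: a → f → e; b → d → i; c → c → a; d → g → h; e → a → b; f → h → d; g → b → c; h → i → f; i → e → g.
So φ ∘ ψ in one-line form is e i a h b d c f g.

e i a h b d c f g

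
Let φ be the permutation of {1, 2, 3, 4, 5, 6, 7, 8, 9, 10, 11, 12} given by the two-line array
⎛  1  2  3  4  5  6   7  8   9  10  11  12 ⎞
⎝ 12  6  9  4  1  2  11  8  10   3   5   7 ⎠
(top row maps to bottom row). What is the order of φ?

30

The disjoint-cycle form of φ has cycle lengths 5, 3, 2, 1, 1.
The order is lcm(5, 3, 2) = 30.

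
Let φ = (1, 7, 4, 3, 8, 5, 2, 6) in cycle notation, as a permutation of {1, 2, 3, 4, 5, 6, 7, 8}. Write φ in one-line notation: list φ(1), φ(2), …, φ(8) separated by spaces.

Image by image: 1↦7, 2↦6, 3↦8, 4↦3, 5↦2, 6↦1, 7↦4, 8↦5.
So the one-line form is 7 6 8 3 2 1 4 5.

7 6 8 3 2 1 4 5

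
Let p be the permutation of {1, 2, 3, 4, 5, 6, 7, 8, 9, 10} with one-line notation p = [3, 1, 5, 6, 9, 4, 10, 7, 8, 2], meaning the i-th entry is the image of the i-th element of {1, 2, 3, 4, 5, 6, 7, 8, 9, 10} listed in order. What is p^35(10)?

Tracing 10 → 2 → … returns to 10 after 8 steps, so 10 lies in an 8-cycle (1 3 5 9 8 7 10 2).
On an 8-cycle, p^8 is the identity, so p^35 = p^3 there (35 ≡ 3 mod 8).
Advancing 3 steps from 10: 10 → 2 → 1 → 3.

3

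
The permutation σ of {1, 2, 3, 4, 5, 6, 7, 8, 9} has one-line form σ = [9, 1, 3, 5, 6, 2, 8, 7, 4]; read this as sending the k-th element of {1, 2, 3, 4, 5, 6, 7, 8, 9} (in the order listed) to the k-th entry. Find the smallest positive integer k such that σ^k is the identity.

6

The disjoint-cycle form of σ has cycle lengths 6, 2, 1.
The order of σ is the least common multiple of its cycle lengths: lcm(6, 2) = 6.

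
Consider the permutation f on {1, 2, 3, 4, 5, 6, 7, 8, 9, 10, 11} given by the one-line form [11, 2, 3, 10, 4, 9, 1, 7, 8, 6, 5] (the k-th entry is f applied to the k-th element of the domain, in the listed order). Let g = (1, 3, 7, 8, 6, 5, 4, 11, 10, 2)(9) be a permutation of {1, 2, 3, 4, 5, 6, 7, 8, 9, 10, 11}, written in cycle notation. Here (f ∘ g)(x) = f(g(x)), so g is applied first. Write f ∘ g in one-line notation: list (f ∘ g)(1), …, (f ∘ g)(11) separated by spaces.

3 11 1 5 10 4 7 9 8 2 6

Chase each element through g then f: 1 → 3 → 3; 2 → 1 → 11; 3 → 7 → 1; 4 → 11 → 5; 5 → 4 → 10; 6 → 5 → 4; 7 → 8 → 7; 8 → 6 → 9; 9 → 9 → 8; 10 → 2 → 2; 11 → 10 → 6.
So f ∘ g in one-line form is 3 11 1 5 10 4 7 9 8 2 6.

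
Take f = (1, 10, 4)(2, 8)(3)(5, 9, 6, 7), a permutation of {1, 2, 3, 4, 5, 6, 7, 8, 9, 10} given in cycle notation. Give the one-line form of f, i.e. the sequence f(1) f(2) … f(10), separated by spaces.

10 8 3 1 9 7 5 2 6 4

Image by image: 1→10, 2→8, 3→3, 4→1, 5→9, 6→7, 7→5, 8→2, 9→6, 10→4.
Listing these in domain order gives 10 8 3 1 9 7 5 2 6 4.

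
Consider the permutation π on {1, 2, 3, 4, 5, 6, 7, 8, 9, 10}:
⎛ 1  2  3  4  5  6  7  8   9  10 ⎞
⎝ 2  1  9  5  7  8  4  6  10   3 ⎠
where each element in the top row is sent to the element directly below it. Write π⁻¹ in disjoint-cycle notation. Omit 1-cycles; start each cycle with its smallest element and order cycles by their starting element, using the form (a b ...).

First write π in disjoint cycles: (1 2)(3 9 10)(4 5 7)(6 8).
The inverse reverses every cycle; in canonical form, π⁻¹ = (1 2)(3 10 9)(4 7 5)(6 8).

(1 2)(3 10 9)(4 7 5)(6 8)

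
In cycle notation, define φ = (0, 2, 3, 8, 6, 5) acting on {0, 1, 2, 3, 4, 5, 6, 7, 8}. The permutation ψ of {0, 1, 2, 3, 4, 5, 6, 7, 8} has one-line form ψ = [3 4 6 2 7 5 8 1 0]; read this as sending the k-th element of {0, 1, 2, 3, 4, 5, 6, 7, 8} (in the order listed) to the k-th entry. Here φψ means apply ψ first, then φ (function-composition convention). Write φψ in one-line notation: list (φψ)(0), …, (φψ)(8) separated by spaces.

(φψ)(x) = φ(ψ(x)). Computing each image: φ(ψ(0)) = φ(3) = 8, φ(ψ(1)) = φ(4) = 4, φ(ψ(2)) = φ(6) = 5, φ(ψ(3)) = φ(2) = 3, φ(ψ(4)) = φ(7) = 7, φ(ψ(5)) = φ(5) = 0, φ(ψ(6)) = φ(8) = 6, φ(ψ(7)) = φ(1) = 1, φ(ψ(8)) = φ(0) = 2.
Hence φψ = [8 4 5 3 7 0 6 1 2].

8 4 5 3 7 0 6 1 2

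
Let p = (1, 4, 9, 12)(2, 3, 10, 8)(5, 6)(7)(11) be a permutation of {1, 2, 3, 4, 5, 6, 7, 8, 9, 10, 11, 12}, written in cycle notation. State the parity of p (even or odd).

odd

The cycle lengths are 4, 4, 2, 1, 1.
A cycle is odd iff its length is even; p has 3 even-length cycles, so sgn(p) = (−1)^3 and p is odd.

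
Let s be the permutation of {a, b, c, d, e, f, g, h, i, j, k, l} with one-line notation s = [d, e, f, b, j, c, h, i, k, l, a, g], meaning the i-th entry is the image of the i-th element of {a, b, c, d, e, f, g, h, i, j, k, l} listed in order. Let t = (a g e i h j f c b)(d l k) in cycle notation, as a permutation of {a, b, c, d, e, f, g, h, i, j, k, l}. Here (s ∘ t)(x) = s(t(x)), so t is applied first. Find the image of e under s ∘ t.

k

First apply t: t(e) = i, then s(i) = k. Thus (s ∘ t)(e) = k.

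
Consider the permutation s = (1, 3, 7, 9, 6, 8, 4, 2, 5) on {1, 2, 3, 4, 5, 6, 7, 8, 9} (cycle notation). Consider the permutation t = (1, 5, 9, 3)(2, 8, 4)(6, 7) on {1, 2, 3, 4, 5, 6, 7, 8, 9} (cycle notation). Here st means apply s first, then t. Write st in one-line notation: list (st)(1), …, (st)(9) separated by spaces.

1 9 6 8 5 4 3 2 7

For each element, apply s then t: 1 → 3 → 1; 2 → 5 → 9; 3 → 7 → 6; 4 → 2 → 8; 5 → 1 → 5; 6 → 8 → 4; 7 → 9 → 3; 8 → 4 → 2; 9 → 6 → 7.
Collecting the images, st = [1 9 6 8 5 4 3 2 7].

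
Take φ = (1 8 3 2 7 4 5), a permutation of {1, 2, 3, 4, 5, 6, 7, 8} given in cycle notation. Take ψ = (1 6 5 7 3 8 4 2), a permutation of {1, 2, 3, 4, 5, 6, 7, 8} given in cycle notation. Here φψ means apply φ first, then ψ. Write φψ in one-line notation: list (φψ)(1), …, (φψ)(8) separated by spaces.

For each element, apply φ then ψ: 1 → 8 → 4; 2 → 7 → 3; 3 → 2 → 1; 4 → 5 → 7; 5 → 1 → 6; 6 → 6 → 5; 7 → 4 → 2; 8 → 3 → 8.
Collecting the images, φψ = [4 3 1 7 6 5 2 8].

4 3 1 7 6 5 2 8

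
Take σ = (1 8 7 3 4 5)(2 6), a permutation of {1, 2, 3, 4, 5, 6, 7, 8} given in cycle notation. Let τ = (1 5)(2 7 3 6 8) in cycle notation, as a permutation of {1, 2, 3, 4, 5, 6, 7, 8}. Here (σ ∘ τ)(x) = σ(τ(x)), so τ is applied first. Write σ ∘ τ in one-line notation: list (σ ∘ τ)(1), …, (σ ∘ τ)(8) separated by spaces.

1 3 2 5 8 7 4 6

Chase each element through τ then σ: 1 → 5 → 1; 2 → 7 → 3; 3 → 6 → 2; 4 → 4 → 5; 5 → 1 → 8; 6 → 8 → 7; 7 → 3 → 4; 8 → 2 → 6.
So σ ∘ τ in one-line form is 1 3 2 5 8 7 4 6.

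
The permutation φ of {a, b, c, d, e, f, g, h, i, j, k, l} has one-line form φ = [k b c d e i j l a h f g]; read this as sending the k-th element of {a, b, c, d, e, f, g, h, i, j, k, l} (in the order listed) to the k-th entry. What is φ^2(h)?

Tracing h → l → … returns to h after 4 steps, so h lies in a 4-cycle (g j h l).
Stepping 2 places around the cycle: h → l → g.

g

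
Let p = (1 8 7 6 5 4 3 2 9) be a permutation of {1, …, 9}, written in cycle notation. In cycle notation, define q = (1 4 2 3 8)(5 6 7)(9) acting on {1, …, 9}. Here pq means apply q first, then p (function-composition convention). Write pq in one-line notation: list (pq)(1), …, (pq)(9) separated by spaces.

3 2 7 9 5 6 4 8 1

Chase each element through q then p: 1 → 4 → 3; 2 → 3 → 2; 3 → 8 → 7; 4 → 2 → 9; 5 → 6 → 5; 6 → 7 → 6; 7 → 5 → 4; 8 → 1 → 8; 9 → 9 → 1.
Collecting the images, pq = [3 2 7 9 5 6 4 8 1].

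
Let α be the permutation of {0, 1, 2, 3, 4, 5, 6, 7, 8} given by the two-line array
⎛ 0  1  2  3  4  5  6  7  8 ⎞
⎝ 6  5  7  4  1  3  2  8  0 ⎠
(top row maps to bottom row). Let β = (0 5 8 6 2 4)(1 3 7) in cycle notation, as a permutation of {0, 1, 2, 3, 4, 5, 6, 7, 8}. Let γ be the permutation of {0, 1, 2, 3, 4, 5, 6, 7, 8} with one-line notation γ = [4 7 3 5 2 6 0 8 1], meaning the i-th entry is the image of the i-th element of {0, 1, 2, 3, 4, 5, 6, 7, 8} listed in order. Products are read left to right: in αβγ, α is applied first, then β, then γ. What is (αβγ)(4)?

5

(αβγ)(4) = γ(β(α(4))). α(4) = 1, then β(1) = 3, then γ(3) = 5, so the result is 5.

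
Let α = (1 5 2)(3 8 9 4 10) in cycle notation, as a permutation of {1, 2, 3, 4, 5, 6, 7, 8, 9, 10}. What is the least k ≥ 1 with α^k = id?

The cycle type of α is (5, 3, 1, 1).
The order is lcm(5, 3) = 15.

15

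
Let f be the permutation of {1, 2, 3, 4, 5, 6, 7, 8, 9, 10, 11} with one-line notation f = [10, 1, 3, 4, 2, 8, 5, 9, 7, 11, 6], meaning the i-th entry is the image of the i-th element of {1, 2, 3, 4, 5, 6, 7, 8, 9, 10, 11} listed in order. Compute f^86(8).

1

Tracing 8 → 9 → … returns to 8 after 9 steps, so 8 lies in a 9-cycle (1, 10, 11, 6, 8, 9, 7, 5, 2).
Powers repeat with period 9 on this cycle, and 86 mod 9 = 5, so f^86(8) = f^5(8).
Stepping 5 places around the cycle: 8 → 9 → 7 → 5 → 2 → 1.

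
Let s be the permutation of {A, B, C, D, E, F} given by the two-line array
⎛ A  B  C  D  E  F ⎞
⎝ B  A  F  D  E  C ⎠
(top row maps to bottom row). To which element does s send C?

The entry below C in the array is F, so s(C) = F.

F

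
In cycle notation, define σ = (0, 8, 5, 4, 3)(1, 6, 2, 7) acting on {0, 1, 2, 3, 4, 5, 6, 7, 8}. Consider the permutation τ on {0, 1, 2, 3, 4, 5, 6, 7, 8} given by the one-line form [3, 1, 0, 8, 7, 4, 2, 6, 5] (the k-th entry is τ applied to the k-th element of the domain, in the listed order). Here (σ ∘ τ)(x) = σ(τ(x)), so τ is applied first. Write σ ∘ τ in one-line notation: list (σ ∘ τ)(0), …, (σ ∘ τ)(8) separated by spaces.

(σ ∘ τ)(x) = σ(τ(x)). Computing each image: σ(τ(0)) = σ(3) = 0, σ(τ(1)) = σ(1) = 6, σ(τ(2)) = σ(0) = 8, σ(τ(3)) = σ(8) = 5, σ(τ(4)) = σ(7) = 1, σ(τ(5)) = σ(4) = 3, σ(τ(6)) = σ(2) = 7, σ(τ(7)) = σ(6) = 2, σ(τ(8)) = σ(5) = 4.
Hence σ ∘ τ = [0 6 8 5 1 3 7 2 4].

0 6 8 5 1 3 7 2 4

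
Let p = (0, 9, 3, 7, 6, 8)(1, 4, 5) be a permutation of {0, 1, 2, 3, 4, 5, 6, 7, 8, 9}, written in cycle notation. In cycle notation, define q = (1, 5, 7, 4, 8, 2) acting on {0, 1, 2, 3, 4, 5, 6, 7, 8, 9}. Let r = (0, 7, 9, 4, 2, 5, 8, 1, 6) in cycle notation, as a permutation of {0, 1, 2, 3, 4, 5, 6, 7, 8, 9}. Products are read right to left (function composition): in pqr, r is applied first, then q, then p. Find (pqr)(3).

7

Apply the permutations in order: r(3) = 3, then q(3) = 3, then p(3) = 7. So (pqr)(3) = 7.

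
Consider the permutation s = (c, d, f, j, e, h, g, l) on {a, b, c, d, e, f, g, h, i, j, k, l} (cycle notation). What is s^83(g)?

g lies in the 8-cycle (c, d, f, j, e, h, g, l).
Since the cycle has length 8, s^83 acts on it the same as s^3 (83 mod 8 = 3).
Advancing 3 steps from g: g → l → c → d.

d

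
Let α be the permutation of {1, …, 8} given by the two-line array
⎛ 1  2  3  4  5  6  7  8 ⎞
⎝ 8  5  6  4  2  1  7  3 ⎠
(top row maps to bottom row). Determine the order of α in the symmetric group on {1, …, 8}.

Writing α as disjoint cycles, the cycle lengths are 4, 2, 1, 1.
Since disjoint cycles commute, ord(α) = lcm(4, 2) = 4.

4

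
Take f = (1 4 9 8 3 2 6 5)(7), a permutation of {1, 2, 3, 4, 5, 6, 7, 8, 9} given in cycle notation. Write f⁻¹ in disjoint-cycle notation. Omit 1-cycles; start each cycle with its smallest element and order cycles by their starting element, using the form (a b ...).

(1 5 6 2 3 8 9 4)

The inverse reverses each cycle.
After reversing and putting each cycle's least element first, f⁻¹ = (1 5 6 2 3 8 9 4).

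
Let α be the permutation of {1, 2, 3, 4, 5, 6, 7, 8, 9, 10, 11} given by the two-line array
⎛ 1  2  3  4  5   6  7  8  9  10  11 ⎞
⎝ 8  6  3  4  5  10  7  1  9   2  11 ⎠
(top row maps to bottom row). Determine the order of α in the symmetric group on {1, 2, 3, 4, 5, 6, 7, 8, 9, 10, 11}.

6

Writing α as disjoint cycles, the cycle lengths are 3, 2, 1, 1, 1, 1, 1, 1.
The order of α is the least common multiple of its cycle lengths: lcm(3, 2) = 6.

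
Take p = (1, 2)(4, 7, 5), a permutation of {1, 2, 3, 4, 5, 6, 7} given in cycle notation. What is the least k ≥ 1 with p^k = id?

6

The cycle type of p is (3, 2, 1, 1).
The order of p is the least common multiple of its cycle lengths: lcm(3, 2) = 6.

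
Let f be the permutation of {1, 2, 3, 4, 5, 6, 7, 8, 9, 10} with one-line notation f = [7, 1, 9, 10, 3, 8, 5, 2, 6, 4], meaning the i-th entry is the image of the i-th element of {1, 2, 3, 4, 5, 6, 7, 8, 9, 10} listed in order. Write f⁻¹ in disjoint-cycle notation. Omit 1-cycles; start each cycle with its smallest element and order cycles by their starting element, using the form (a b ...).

The cycle decomposition of f is (1 7 5 3 9 6 8 2)(4 10).
The inverse reverses every cycle; in canonical form, f⁻¹ = (1 2 8 6 9 3 5 7)(4 10).

(1 2 8 6 9 3 5 7)(4 10)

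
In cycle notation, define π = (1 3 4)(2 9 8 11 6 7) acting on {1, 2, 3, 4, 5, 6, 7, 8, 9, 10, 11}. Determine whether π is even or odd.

The cycle lengths are 6, 3, 1, 1.
A cycle is odd iff its length is even; π has 1 even-length cycle, so sgn(π) = (−1)^1 and π is odd.

odd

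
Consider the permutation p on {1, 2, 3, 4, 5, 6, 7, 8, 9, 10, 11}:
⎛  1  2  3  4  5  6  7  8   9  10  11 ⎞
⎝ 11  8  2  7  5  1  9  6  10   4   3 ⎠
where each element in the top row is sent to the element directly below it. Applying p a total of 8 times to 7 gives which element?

Tracing 7 → 9 → … returns to 7 after 4 steps, so 7 lies in a 4-cycle (4 7 9 10).
On a 4-cycle, p^4 is the identity, so p^8 = p^0 there (8 ≡ 0 mod 4).
So p^8(7) = 7.

7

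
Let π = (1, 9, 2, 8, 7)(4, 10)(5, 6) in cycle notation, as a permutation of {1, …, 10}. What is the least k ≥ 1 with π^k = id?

10

The disjoint cycles have lengths 5, 2, 2, 1.
Since disjoint cycles commute, ord(π) = lcm(5, 2, 2) = 10.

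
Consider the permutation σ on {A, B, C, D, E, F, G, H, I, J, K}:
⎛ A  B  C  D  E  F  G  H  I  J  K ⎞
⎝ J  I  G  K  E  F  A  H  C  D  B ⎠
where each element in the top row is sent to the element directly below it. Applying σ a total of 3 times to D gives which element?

Tracing D → K → … returns to D after 8 steps, so D lies in an 8-cycle (A J D K B I C G).
Stepping 3 places around the cycle: D → K → B → I.

I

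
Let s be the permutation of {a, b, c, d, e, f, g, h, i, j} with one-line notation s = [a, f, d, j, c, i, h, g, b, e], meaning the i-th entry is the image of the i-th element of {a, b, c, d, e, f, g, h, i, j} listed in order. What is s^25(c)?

d

Tracing c → d → … returns to c after 4 steps, so c lies in a 4-cycle (c d j e).
Since the cycle has length 4, s^25 acts on it the same as s^1 (25 mod 4 = 1).
Advancing 1 step from c: c → d.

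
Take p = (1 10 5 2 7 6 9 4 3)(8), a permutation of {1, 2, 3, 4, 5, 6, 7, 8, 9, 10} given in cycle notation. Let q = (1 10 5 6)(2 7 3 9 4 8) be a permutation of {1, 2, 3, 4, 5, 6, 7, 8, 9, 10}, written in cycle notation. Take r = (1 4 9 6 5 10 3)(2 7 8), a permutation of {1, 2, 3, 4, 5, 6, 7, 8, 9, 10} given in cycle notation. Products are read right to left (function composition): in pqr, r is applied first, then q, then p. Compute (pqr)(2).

(pqr)(2) = p(q(r(2))). r(2) = 7, then q(7) = 3, then p(3) = 1, so the result is 1.

1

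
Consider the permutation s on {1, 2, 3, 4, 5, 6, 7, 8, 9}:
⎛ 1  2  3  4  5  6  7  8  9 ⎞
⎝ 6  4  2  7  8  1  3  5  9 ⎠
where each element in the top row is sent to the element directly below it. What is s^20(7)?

7

Tracing 7 → 3 → … returns to 7 after 4 steps, so 7 lies in a 4-cycle (2 4 7 3).
Powers repeat with period 4 on this cycle, and 20 mod 4 = 0, so s^20(7) = s^0(7).
So s^20(7) = 7.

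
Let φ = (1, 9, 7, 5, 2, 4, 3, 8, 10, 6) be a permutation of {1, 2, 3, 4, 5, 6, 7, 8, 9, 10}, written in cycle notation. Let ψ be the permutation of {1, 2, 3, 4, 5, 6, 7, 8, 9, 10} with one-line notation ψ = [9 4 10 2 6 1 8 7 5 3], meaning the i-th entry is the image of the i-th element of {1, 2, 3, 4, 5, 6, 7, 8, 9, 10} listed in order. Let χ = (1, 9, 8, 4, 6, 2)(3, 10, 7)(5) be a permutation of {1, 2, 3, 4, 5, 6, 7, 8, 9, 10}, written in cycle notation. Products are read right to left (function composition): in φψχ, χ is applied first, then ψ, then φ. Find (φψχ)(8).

4

(φψχ)(8) = φ(ψ(χ(8))). χ(8) = 4, then ψ(4) = 2, then φ(2) = 4, so the result is 4.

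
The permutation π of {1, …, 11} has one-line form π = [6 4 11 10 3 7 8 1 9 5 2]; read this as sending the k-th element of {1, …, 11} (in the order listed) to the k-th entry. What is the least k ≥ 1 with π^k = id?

Decomposing into disjoint cycles gives cycle lengths 6, 4, 1.
The order of π is the least common multiple of its cycle lengths: lcm(6, 4) = 12.

12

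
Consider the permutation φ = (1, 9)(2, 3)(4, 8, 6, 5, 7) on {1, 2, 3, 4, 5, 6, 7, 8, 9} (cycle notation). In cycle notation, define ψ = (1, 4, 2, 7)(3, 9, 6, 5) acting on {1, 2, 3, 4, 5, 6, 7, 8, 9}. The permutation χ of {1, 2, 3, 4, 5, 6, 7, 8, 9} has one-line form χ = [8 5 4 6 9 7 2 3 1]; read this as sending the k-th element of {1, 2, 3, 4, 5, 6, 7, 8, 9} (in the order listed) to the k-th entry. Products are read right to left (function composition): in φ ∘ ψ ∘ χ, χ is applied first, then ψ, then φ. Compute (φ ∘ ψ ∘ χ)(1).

6

(φ ∘ ψ ∘ χ)(1) = φ(ψ(χ(1))). χ(1) = 8, then ψ(8) = 8, then φ(8) = 6, so the result is 6.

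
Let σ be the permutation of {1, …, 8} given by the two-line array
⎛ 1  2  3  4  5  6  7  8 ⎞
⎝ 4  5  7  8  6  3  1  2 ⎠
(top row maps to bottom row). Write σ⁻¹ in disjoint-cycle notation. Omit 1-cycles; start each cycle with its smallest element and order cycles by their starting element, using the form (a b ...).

The cycle decomposition of σ is (1 4 8 2 5 6 3 7).
The inverse reverses every cycle; in canonical form, σ⁻¹ = (1 7 3 6 5 2 8 4).

(1 7 3 6 5 2 8 4)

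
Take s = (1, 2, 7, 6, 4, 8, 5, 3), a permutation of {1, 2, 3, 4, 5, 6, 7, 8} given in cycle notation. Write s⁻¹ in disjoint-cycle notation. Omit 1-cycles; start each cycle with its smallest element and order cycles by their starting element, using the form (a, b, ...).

The inverse reverses each cycle.
After reversing and putting each cycle's least element first, s⁻¹ = (1, 3, 5, 8, 4, 6, 7, 2).

(1, 3, 5, 8, 4, 6, 7, 2)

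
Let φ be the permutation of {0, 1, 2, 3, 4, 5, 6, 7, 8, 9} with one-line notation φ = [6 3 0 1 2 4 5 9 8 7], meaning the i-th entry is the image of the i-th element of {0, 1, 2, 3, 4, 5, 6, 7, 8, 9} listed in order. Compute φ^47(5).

Tracing 5 → 4 → … returns to 5 after 5 steps, so 5 lies in a 5-cycle (0 6 5 4 2).
Since the cycle has length 5, φ^47 acts on it the same as φ^2 (47 mod 5 = 2).
Advancing 2 steps from 5: 5 → 4 → 2.

2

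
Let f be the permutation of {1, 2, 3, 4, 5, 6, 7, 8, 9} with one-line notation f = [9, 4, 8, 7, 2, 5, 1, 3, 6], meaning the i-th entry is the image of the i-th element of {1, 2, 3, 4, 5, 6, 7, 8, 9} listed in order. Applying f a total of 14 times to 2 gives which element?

2

Tracing 2 → 4 → … returns to 2 after 7 steps, so 2 lies in a 7-cycle (1 9 6 5 2 4 7).
On a 7-cycle, f^7 is the identity, so f^14 = f^0 there (14 ≡ 0 mod 7).
So f^14(2) = 2.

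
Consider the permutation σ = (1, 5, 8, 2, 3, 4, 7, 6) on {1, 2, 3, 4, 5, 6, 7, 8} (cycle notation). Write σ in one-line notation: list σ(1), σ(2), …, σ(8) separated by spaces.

5 3 4 7 8 1 6 2

Reading each image from the cycles: 1→5, 2→3, 3→4, 4→7, 5→8, 6→1, 7→6, 8→2.
Listing these in domain order gives 5 3 4 7 8 1 6 2.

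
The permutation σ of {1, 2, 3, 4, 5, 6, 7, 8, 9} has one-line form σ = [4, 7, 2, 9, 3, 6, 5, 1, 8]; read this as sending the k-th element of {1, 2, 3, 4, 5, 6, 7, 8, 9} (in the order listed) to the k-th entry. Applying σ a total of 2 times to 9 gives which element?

Tracing 9 → 8 → … returns to 9 after 4 steps, so 9 lies in a 4-cycle (1 4 9 8).
Stepping 2 places around the cycle: 9 → 8 → 1.

1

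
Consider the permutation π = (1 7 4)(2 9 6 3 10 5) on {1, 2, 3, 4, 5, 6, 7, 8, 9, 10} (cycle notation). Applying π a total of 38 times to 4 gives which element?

7

4 lies in the 3-cycle (1 7 4).
Powers repeat with period 3 on this cycle, and 38 mod 3 = 2, so π^38(4) = π^2(4).
Advancing 2 steps from 4: 4 → 1 → 7.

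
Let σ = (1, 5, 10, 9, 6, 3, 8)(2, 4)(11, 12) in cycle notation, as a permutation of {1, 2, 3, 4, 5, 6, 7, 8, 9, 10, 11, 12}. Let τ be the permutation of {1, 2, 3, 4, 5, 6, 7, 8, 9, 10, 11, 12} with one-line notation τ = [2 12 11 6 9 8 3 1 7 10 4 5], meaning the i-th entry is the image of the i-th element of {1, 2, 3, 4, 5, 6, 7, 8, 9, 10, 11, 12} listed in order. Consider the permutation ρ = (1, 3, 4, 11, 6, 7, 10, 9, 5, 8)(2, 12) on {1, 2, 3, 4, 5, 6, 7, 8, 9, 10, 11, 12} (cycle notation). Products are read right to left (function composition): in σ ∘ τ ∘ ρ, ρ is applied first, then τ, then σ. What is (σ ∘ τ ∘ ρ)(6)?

8

(σ ∘ τ ∘ ρ)(6) = σ(τ(ρ(6))). ρ(6) = 7, then τ(7) = 3, then σ(3) = 8, so the result is 8.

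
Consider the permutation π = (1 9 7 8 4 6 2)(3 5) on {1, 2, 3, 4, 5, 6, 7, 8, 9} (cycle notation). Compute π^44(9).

8

9 lies in the 7-cycle (1 9 7 8 4 6 2).
Since the cycle has length 7, π^44 acts on it the same as π^2 (44 mod 7 = 2).
Stepping 2 places around the cycle: 9 → 7 → 8.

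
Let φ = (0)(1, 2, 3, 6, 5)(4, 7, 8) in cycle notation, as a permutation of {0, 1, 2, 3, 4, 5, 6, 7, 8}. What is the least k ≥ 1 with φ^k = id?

15

The cycle type of φ is (5, 3, 1).
Since disjoint cycles commute, ord(φ) = lcm(5, 3) = 15.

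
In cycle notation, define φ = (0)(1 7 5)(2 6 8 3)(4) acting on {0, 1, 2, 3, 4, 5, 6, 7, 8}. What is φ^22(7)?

7 lies in the 3-cycle (1 7 5).
On a 3-cycle, φ^3 is the identity, so φ^22 = φ^1 there (22 ≡ 1 mod 3).
Advancing 1 step from 7: 7 → 5.

5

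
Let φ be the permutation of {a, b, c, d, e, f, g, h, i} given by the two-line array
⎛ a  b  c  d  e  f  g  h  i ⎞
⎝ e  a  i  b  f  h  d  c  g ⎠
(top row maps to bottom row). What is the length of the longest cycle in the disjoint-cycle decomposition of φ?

9

Decomposing into disjoint cycles gives (a e f h c i g d b); the longest has length 9.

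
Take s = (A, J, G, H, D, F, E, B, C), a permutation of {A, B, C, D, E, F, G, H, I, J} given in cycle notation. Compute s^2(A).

G

A lies in the 9-cycle (A, J, G, H, D, F, E, B, C).
Stepping 2 places around the cycle: A → J → G.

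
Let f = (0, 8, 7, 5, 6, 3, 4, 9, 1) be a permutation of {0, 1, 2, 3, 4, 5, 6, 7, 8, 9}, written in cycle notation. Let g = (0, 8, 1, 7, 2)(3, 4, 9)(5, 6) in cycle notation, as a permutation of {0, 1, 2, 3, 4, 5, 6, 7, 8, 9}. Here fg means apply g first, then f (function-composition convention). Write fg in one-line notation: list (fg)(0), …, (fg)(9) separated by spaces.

7 5 8 9 1 3 6 2 0 4

For each element, apply g then f: 0 → 8 → 7; 1 → 7 → 5; 2 → 0 → 8; 3 → 4 → 9; 4 → 9 → 1; 5 → 6 → 3; 6 → 5 → 6; 7 → 2 → 2; 8 → 1 → 0; 9 → 3 → 4.
Collecting the images, fg = [7 5 8 9 1 3 6 2 0 4].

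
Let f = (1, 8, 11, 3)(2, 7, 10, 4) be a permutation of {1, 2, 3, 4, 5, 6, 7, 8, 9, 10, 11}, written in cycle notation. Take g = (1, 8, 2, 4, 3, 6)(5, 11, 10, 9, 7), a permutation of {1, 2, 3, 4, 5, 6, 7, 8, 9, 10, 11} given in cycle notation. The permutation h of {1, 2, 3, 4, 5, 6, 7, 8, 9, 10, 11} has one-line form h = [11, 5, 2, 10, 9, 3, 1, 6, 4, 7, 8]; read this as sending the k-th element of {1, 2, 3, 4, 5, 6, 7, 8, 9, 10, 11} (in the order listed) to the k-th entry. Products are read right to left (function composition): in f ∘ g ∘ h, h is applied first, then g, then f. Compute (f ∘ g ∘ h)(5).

10

(f ∘ g ∘ h)(5) = f(g(h(5))). h(5) = 9, then g(9) = 7, then f(7) = 10, so the result is 10.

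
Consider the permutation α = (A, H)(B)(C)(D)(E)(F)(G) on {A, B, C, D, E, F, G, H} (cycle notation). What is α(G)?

G

The 1-cycle (G) fixes G, so α(G) = G.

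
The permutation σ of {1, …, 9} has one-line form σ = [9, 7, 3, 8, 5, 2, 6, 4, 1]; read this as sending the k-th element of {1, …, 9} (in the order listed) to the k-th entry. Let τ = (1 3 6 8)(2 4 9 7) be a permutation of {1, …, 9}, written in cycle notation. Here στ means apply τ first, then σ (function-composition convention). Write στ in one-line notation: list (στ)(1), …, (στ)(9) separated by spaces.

3 8 2 1 5 4 7 9 6

For each element, apply τ then σ: 1 → 3 → 3; 2 → 4 → 8; 3 → 6 → 2; 4 → 9 → 1; 5 → 5 → 5; 6 → 8 → 4; 7 → 2 → 7; 8 → 1 → 9; 9 → 7 → 6.
So στ in one-line form is 3 8 2 1 5 4 7 9 6.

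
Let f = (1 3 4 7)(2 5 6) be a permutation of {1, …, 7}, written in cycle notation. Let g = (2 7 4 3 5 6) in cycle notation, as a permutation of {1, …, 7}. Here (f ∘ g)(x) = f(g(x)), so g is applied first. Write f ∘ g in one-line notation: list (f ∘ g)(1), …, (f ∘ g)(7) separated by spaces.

3 1 6 4 2 5 7

Chase each element through g then f: 1 → 1 → 3; 2 → 7 → 1; 3 → 5 → 6; 4 → 3 → 4; 5 → 6 → 2; 6 → 2 → 5; 7 → 4 → 7.
Collecting the images, f ∘ g = [3 1 6 4 2 5 7].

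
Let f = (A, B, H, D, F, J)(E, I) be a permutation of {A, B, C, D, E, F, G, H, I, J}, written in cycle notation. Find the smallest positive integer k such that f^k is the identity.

The disjoint cycles have lengths 6, 2, 1, 1.
Since disjoint cycles commute, ord(f) = lcm(6, 2) = 6.

6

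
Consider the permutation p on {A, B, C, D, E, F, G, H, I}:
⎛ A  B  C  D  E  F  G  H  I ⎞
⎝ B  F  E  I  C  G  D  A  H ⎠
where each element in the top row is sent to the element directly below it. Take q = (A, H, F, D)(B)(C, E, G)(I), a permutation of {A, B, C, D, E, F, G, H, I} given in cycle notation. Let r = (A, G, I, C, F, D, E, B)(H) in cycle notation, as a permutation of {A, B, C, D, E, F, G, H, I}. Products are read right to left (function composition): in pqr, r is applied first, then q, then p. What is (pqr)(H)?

G

Apply the permutations in order: r(H) = H, then q(H) = F, then p(F) = G. So (pqr)(H) = G.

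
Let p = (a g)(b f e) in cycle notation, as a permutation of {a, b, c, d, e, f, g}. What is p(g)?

a

In the cycle (a g), g is followed by a, so p(g) = a.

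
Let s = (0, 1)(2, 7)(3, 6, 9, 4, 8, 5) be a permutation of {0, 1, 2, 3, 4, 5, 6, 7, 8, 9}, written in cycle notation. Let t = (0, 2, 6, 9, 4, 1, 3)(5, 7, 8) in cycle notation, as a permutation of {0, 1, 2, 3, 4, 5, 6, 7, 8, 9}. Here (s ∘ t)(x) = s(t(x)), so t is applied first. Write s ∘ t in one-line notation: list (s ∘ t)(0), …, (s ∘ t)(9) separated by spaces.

For each element, apply t then s: 0 → 2 → 7; 1 → 3 → 6; 2 → 6 → 9; 3 → 0 → 1; 4 → 1 → 0; 5 → 7 → 2; 6 → 9 → 4; 7 → 8 → 5; 8 → 5 → 3; 9 → 4 → 8.
Collecting the images, s ∘ t = [7 6 9 1 0 2 4 5 3 8].

7 6 9 1 0 2 4 5 3 8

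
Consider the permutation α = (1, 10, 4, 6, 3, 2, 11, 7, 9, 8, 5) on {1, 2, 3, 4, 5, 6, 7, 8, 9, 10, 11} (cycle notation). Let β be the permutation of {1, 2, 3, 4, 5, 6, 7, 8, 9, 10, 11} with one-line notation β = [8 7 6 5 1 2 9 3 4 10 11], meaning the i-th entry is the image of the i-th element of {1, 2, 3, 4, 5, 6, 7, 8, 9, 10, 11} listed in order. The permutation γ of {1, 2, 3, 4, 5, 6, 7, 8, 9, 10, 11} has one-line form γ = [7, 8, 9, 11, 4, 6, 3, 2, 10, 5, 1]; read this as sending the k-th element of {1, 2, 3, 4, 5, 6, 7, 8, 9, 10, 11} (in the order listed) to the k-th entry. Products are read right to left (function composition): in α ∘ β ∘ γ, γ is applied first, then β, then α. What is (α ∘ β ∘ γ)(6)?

11

(α ∘ β ∘ γ)(6) = α(β(γ(6))). γ(6) = 6, then β(6) = 2, then α(2) = 11, so the result is 11.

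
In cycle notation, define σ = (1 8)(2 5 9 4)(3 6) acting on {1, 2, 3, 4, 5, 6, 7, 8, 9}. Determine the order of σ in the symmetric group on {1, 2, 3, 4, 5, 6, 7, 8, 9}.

The disjoint cycles have lengths 4, 2, 2, 1.
The order of σ is the least common multiple of its cycle lengths: lcm(4, 2, 2) = 4.

4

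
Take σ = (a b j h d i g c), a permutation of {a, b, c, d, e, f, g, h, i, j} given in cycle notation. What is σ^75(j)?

j lies in the 8-cycle (a b j h d i g c).
On an 8-cycle, σ^8 is the identity, so σ^75 = σ^3 there (75 ≡ 3 mod 8).
Stepping 3 places around the cycle: j → h → d → i.

i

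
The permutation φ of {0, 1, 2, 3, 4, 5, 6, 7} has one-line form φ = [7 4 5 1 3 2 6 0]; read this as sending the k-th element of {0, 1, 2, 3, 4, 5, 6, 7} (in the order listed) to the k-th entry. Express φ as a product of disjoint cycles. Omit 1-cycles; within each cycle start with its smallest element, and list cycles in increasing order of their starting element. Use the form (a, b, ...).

From 0: 0 → 7 → 0, closing the cycle (0, 7).
Continuing from each remaining unvisited element yields (0, 7)(1, 4, 3)(2, 5).

(0, 7)(1, 4, 3)(2, 5)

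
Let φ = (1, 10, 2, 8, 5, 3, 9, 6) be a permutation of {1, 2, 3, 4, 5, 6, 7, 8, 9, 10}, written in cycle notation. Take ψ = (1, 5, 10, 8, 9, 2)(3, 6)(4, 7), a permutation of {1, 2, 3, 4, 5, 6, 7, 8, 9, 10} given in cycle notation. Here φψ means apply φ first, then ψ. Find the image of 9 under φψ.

3

First apply φ: φ(9) = 6, then ψ(6) = 3. Thus (φψ)(9) = 3.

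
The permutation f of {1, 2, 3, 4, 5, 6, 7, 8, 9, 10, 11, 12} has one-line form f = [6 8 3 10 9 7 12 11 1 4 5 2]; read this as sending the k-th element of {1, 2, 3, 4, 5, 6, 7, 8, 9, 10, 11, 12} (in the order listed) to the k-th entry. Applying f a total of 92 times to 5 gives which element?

Tracing 5 → 9 → … returns to 5 after 9 steps, so 5 lies in a 9-cycle (1, 6, 7, 12, 2, 8, 11, 5, 9).
Powers repeat with period 9 on this cycle, and 92 mod 9 = 2, so f^92(5) = f^2(5).
Stepping 2 places around the cycle: 5 → 9 → 1.

1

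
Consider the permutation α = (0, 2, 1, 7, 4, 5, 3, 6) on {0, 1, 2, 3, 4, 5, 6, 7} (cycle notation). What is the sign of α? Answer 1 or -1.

-1

The cycle lengths are 8.
A cycle of length ℓ contributes ℓ−1 transpositions, so α is a product of 7 transpositions — odd.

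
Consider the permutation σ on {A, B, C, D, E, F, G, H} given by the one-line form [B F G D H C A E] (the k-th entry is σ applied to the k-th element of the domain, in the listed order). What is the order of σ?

10

Decomposing into disjoint cycles gives cycle lengths 5, 2, 1.
The order is lcm(5, 2) = 10.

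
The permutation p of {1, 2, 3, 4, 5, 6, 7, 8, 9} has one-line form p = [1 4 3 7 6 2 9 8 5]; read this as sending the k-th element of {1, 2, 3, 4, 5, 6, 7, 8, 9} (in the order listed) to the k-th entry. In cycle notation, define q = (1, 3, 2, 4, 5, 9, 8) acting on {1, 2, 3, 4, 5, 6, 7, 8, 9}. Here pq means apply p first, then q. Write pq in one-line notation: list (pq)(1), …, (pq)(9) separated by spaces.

3 5 2 7 6 4 8 1 9

(pq)(x) = q(p(x)). Computing each image: q(p(1)) = q(1) = 3, q(p(2)) = q(4) = 5, q(p(3)) = q(3) = 2, q(p(4)) = q(7) = 7, q(p(5)) = q(6) = 6, q(p(6)) = q(2) = 4, q(p(7)) = q(9) = 8, q(p(8)) = q(8) = 1, q(p(9)) = q(5) = 9.
Hence pq = [3 5 2 7 6 4 8 1 9].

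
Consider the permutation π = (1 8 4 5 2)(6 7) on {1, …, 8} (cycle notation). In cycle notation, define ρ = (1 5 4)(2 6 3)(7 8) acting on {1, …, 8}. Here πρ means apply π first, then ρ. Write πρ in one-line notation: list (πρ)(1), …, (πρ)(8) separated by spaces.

7 5 2 4 6 8 3 1

(πρ)(x) = ρ(π(x)). Computing each image: ρ(π(1)) = ρ(8) = 7, ρ(π(2)) = ρ(1) = 5, ρ(π(3)) = ρ(3) = 2, ρ(π(4)) = ρ(5) = 4, ρ(π(5)) = ρ(2) = 6, ρ(π(6)) = ρ(7) = 8, ρ(π(7)) = ρ(6) = 3, ρ(π(8)) = ρ(4) = 1.
Hence πρ = [7 5 2 4 6 8 3 1].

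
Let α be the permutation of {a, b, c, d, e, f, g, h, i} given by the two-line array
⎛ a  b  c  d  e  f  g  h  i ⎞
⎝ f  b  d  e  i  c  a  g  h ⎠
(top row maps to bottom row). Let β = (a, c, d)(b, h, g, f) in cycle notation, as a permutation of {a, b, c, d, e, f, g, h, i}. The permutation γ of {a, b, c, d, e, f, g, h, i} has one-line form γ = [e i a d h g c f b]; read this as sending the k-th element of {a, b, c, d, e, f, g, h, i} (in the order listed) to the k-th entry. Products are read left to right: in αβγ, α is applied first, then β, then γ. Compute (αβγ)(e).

Chase e: α(e) = i; β(i) = i; γ(i) = b. Hence (αβγ)(e) = b.

b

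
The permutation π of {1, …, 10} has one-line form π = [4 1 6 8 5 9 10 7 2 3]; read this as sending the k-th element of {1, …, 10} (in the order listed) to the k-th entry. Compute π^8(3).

Tracing 3 → 6 → … returns to 3 after 9 steps, so 3 lies in a 9-cycle (1, 4, 8, 7, 10, 3, 6, 9, 2).
Advancing 8 steps from 3: 3 → 6 → 9 → 2 → 1 → 4 → 8 → 7 → 10.

10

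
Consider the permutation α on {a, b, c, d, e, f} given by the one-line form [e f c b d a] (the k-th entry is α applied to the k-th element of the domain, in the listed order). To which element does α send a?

e

a is element number 1 of the domain, and entry number 1 of the one-line form is e, so α(a) = e.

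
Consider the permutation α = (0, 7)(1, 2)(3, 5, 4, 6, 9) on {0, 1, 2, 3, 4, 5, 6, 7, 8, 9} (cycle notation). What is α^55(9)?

9

9 lies in the 5-cycle (3, 5, 4, 6, 9).
Since the cycle has length 5, α^55 acts on it the same as α^0 (55 mod 5 = 0).
So α^55(9) = 9.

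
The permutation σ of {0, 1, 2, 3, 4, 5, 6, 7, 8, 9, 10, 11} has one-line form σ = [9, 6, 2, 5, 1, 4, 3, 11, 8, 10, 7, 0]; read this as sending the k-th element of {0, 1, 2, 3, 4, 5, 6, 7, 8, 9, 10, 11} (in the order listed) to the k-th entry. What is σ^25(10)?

10

Tracing 10 → 7 → … returns to 10 after 5 steps, so 10 lies in a 5-cycle (0 9 10 7 11).
Since the cycle has length 5, σ^25 acts on it the same as σ^0 (25 mod 5 = 0).
So σ^25(10) = 10.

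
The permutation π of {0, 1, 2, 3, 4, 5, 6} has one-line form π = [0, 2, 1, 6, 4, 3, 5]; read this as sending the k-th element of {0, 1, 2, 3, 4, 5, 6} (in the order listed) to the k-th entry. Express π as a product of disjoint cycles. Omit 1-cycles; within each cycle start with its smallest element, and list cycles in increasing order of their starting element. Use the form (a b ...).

From 1: 1 → 2 → 1, closing the cycle (1 2).
Repeating from the next unused element and collecting all non-trivial cycles gives (1 2)(3 6 5).

(1 2)(3 6 5)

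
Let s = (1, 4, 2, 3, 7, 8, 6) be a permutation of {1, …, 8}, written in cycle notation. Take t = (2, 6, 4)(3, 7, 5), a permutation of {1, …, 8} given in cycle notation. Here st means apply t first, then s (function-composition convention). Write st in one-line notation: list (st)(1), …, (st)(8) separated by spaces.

Chase each element through t then s: 1 → 1 → 4; 2 → 6 → 1; 3 → 7 → 8; 4 → 2 → 3; 5 → 3 → 7; 6 → 4 → 2; 7 → 5 → 5; 8 → 8 → 6.
So st in one-line form is 4 1 8 3 7 2 5 6.

4 1 8 3 7 2 5 6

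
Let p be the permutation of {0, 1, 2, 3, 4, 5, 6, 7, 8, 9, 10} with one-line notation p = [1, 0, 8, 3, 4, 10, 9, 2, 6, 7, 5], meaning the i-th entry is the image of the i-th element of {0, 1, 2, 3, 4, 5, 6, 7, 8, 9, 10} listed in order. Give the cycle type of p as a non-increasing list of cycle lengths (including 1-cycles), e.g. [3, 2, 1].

The disjoint cycles are (0, 1)(2, 8, 6, 9, 7)(3)(4)(5, 10), with lengths 5, 2, 2, 1, 1 in non-increasing order.

[5, 2, 2, 1, 1]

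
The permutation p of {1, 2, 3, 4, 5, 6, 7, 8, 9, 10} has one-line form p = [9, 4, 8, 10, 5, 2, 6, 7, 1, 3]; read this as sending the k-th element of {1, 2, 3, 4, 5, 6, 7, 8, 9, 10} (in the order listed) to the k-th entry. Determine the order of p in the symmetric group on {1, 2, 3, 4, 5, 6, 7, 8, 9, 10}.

Writing p as disjoint cycles, the cycle lengths are 7, 2, 1.
Since disjoint cycles commute, ord(p) = lcm(7, 2) = 14.

14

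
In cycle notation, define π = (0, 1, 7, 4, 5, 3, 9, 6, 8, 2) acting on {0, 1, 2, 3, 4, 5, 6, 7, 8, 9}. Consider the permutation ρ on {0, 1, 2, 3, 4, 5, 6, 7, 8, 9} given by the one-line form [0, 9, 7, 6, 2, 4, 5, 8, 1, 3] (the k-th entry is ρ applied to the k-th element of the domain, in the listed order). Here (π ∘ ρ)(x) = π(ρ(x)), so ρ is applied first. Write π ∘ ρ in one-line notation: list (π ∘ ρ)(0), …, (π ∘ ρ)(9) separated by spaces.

(π ∘ ρ)(x) = π(ρ(x)). Computing each image: π(ρ(0)) = π(0) = 1, π(ρ(1)) = π(9) = 6, π(ρ(2)) = π(7) = 4, π(ρ(3)) = π(6) = 8, π(ρ(4)) = π(2) = 0, π(ρ(5)) = π(4) = 5, π(ρ(6)) = π(5) = 3, π(ρ(7)) = π(8) = 2, π(ρ(8)) = π(1) = 7, π(ρ(9)) = π(3) = 9.
Hence π ∘ ρ = [1 6 4 8 0 5 3 2 7 9].

1 6 4 8 0 5 3 2 7 9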